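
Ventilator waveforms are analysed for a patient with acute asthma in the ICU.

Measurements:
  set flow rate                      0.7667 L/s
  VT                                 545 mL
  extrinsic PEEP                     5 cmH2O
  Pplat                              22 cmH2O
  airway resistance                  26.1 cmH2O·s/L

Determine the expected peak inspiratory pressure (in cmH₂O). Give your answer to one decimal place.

PIP = Pplat + Raw × flow = 22 + 26.1 × 0.7667 = 22 + 20.011 = 42.011 cmH2O.

42.0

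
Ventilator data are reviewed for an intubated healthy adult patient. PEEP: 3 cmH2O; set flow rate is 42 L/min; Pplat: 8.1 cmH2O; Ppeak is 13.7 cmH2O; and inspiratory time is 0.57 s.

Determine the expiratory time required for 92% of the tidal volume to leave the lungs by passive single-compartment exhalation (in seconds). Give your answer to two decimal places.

Flow: 42 L/min ÷ 60 = 0.7 L/s.
Vt = flow × Ti = 0.7 L/s × 0.57 s × 1000 mL/L = 399.0 mL.
R = (PIP − Pplat)/V̇ = (13.7 − 8.1) / 0.7 = 5.6/0.7 = 8.0 cmH2O·s/L.
C = Vt/(Pplat − PEEP) = 399.0 / (8.1 − 3) = 399.0/5.1 = 78.235 mL/cmH2O.
τ = R × C = 8.0 × 0.07824 L/cmH2O = 0.6259 s.
t = −τ·ln(1 − 0.92) = −0.6259·ln(0.08) = 1.581 s.

1.58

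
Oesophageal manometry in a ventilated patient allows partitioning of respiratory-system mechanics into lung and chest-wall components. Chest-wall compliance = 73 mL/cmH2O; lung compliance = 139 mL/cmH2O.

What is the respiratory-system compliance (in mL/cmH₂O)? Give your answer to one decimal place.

Lung and chest wall are elastances in series: 1/Crs = 1/CL + 1/Ccw.
1/Crs = 1/139 + 1/73 = 0.02089.
Crs = 47.87 mL/cmH2O.

47.9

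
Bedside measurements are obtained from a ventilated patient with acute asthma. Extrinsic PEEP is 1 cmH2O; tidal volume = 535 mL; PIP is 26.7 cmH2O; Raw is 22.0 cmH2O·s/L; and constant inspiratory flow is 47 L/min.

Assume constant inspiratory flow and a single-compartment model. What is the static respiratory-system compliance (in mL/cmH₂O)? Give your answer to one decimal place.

Flow: 47 L/min ÷ 60 = 0.7833 L/s.
Equation of motion (constant flow): PIP = Vt/C + R·V̇ + PEEP.
Vt/C = PIP − R·V̇ − PEEP = 26.7 − 22.0×0.7833 − 1 = 26.7 − 17.233 − 1 = 8.467 cmH2O.
C = Vt / 8.467 = 535 / 8.467 = 63.186 mL/cmH2O.

63.2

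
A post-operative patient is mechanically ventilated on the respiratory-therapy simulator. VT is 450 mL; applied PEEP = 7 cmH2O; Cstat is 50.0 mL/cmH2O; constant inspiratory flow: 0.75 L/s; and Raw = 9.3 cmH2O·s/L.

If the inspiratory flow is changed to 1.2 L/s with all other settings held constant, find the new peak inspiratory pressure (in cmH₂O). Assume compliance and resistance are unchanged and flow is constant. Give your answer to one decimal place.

27.2

PIP = Vt/C + R·V̇ + PEEP (constant-flow equation of motion).
Only the resistive term changes: ΔPIP = R × ΔV̇ = 9.3 × (1.2 − 0.75) = 9.3 × 0.45 = 4.185 cmH2O.
Original PIP = 450/50.0 + 9.3×0.75 + 7 = 22.975 cmH2O; new PIP = 22.975 + (4.185) = 27.16 cmH2O.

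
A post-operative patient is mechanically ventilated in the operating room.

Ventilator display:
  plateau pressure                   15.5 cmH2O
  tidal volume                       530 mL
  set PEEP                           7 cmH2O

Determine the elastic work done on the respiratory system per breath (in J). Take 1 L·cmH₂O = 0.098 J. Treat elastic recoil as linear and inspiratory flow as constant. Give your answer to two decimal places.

0.22

Elastic work ≈ ½ × (Pplat − PEEP) × Vt = 0.5 × (15.5 − 7) × 0.530 L = 0.5 × 8.5 × 0.530 = 2.253 L·cmH2O.
× 0.098 J/(L·cmH2O) → 0.2208 J.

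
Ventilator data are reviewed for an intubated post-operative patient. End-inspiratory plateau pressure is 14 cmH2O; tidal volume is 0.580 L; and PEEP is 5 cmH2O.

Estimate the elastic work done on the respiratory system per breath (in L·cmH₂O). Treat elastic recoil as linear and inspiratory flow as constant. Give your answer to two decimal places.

Elastic work ≈ ½ × (Pplat − PEEP) × Vt = 0.5 × (14 − 5) × 0.580 L = 0.5 × 9.0 × 0.580 = 2.61 L·cmH2O.

2.61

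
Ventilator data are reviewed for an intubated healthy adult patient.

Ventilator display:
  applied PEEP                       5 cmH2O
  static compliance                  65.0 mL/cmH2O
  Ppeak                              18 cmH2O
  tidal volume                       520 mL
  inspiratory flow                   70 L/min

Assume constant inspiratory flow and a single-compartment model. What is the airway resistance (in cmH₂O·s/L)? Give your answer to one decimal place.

4.3

Flow: 70 L/min ÷ 60 = 1.1667 L/s.
Equation of motion (constant flow): PIP = Vt/C + R·V̇ + PEEP.
R·V̇ = PIP − Vt/C − PEEP = 18 − 520/65.0 − 5 = 18 − 8.0 − 5 = 5.0 cmH2O.
R = 5.0 / 1.1667 = 4.286 cmH2O·s/L.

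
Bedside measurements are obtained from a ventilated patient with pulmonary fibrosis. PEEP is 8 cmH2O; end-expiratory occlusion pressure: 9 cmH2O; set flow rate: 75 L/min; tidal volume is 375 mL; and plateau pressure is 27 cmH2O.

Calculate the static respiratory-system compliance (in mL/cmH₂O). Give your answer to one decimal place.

End-expiratory occlusion gives total PEEP = 9 cmH2O (intrinsic PEEP = 9 − 8 = 1). Use total PEEP for the elastic gradient.
Cstat = Vt / (Pplat − PEEPtotal) = 375 / (27 − 9) = 375 / 18.0 = 20.833 mL/cmH2O.

20.8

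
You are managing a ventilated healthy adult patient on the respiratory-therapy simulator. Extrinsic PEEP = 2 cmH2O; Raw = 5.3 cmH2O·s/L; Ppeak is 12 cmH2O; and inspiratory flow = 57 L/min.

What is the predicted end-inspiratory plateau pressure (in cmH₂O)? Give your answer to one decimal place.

7.0

Flow: 57 L/min ÷ 60 = 0.95 L/s.
Pplat = PIP − Raw × flow = 12 − 5.3 × 0.95 = 12 − 5.035 = 6.965 cmH2O.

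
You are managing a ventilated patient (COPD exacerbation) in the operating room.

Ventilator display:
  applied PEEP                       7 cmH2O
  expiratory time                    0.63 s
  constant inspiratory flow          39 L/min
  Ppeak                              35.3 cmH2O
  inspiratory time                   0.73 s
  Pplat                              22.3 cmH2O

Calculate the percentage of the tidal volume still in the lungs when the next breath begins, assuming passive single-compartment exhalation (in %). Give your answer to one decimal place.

Flow: 39 L/min ÷ 60 = 0.65 L/s.
Vt = flow × Ti = 0.65 L/s × 0.73 s × 1000 mL/L = 474.5 mL.
R = (PIP − Pplat)/V̇ = (35.3 − 22.3) / 0.65 = 13.0/0.65 = 20.0 cmH2O·s/L.
C = Vt/(Pplat − PEEP) = 474.5 / (22.3 − 7) = 474.5/15.3 = 31.013 mL/cmH2O.
τ = R × C = 20.0 × 0.03101 L/cmH2O = 0.6202 s.
Fraction remaining at end-expiration = e^(−Te/τ) = e^(−0.63/0.6202) = 0.3621 → 36.21%.

36.2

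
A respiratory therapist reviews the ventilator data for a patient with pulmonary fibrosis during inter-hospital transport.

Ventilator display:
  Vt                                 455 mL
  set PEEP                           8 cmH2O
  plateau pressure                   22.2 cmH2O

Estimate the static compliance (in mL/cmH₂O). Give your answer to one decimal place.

32.0

Cstat = Vt / (Pplat − PEEP) = 455 / (22.2 − 8) = 455 / 14.2 = 32.042 mL/cmH2O.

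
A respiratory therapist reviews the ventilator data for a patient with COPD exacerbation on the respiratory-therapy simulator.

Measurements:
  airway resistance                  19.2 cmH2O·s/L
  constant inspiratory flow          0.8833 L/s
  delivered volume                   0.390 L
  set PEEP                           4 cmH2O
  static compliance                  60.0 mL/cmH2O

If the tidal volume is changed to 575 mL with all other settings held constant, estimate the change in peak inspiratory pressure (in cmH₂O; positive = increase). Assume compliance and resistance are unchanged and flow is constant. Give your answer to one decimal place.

3.1

PIP = Vt/C + R·V̇ + PEEP (constant-flow equation of motion).
Only the elastic term changes: ΔPIP = ΔVt / C = (575 − 390) / 60.0 = 3.083 cmH2O.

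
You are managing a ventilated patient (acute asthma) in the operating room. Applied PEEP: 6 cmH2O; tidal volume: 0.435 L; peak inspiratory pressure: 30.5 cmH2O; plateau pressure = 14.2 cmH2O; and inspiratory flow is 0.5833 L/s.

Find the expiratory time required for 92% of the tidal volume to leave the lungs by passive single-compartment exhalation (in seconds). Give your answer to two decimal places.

3.74

R = (PIP − Pplat)/V̇ = (30.5 − 14.2) / 0.5833 = 16.3/0.5833 = 27.944 cmH2O·s/L.
C = Vt/(Pplat − PEEP) = 435.0 / (14.2 − 6) = 435.0/8.2 = 53.049 mL/cmH2O.
τ = R × C = 27.944 × 0.05305 L/cmH2O = 1.482 s.
t = −τ·ln(1 − 0.92) = −1.482·ln(0.08) = 3.743 s.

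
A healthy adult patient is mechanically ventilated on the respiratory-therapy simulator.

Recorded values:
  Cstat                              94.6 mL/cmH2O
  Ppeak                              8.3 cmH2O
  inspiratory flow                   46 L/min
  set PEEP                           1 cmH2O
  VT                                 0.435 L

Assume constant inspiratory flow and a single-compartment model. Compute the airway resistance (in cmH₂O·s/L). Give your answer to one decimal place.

Flow: 46 L/min ÷ 60 = 0.7667 L/s.
Equation of motion (constant flow): PIP = Vt/C + R·V̇ + PEEP.
R·V̇ = PIP − Vt/C − PEEP = 8.3 − 435/94.6 − 1 = 8.3 − 4.598 − 1 = 2.702 cmH2O.
R = 2.702 / 0.7667 = 3.524 cmH2O·s/L.

3.5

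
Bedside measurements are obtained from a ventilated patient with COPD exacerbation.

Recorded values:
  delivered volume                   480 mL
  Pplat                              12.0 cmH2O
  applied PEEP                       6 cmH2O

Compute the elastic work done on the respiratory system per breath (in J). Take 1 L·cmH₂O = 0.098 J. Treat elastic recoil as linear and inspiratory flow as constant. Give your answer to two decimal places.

0.14

Elastic work ≈ ½ × (Pplat − PEEP) × Vt = 0.5 × (12.0 − 6) × 0.480 L = 0.5 × 6.0 × 0.480 = 1.44 L·cmH2O.
× 0.098 J/(L·cmH2O) → 0.1411 J.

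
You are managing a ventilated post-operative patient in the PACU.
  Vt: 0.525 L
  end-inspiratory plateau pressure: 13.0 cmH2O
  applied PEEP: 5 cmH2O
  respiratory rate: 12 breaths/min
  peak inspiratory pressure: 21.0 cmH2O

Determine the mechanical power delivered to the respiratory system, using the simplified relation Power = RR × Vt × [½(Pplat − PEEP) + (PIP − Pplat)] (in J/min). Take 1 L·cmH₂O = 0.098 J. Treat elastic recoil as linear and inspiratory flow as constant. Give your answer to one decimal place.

7.4

Per-breath work = Vt × [½(Pplat−PEEP) + (PIP−Pplat)] = 0.525 × [0.5×8.0 + 8.0] = 0.525 × 12.0 = 6.3 L·cmH2O.
Power = 12 × 6.3 = 75.6 L·cmH2O/min.
× 0.098 J/(L·cmH2O) → 7.409 J/min.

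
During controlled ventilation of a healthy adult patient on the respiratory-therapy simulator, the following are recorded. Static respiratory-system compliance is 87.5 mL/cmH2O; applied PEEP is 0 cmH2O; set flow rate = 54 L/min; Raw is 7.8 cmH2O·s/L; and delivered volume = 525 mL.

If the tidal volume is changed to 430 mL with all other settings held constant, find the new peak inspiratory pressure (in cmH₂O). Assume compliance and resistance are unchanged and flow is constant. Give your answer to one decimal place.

Flow: 54 L/min ÷ 60 = 0.9 L/s.
PIP = Vt/C + R·V̇ + PEEP (constant-flow equation of motion).
Only the elastic term changes: ΔPIP = ΔVt / C = (430 − 525) / 87.5 = -1.086 cmH2O.
Original PIP = 525/87.5 + 7.8×0.9 + 0 = 13.02 cmH2O; new PIP = 13.02 + (-1.086) = 11.934 cmH2O.

11.9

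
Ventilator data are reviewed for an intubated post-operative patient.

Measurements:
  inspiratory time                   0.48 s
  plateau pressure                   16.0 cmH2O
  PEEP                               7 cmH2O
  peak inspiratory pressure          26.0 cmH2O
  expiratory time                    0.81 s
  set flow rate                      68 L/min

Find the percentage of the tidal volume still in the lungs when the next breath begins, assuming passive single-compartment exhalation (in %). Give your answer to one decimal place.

Flow: 68 L/min ÷ 60 = 1.1333 L/s.
Vt = flow × Ti = 1.1333 L/s × 0.48 s × 1000 mL/L = 543.98 mL.
R = (PIP − Pplat)/V̇ = (26.0 − 16.0) / 1.1333 = 10.0/1.1333 = 8.824 cmH2O·s/L.
C = Vt/(Pplat − PEEP) = 543.98 / (16.0 − 7) = 543.98/9.0 = 60.442 mL/cmH2O.
τ = R × C = 8.824 × 0.06044 L/cmH2O = 0.5333 s.
Fraction remaining at end-expiration = e^(−Te/τ) = e^(−0.81/0.5333) = 0.219 → 21.9%.

21.9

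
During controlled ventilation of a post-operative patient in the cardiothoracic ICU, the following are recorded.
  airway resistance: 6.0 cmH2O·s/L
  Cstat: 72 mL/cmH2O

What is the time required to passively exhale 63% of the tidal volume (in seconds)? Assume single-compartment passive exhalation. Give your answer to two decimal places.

0.43

τ = R × C = 6.0 × 72 mL/cmH2O = 6.0 × 0.072 L/cmH2O = 0.432 s.
Exhaled fraction f = 1 − e^(−t/τ) → t = −τ·ln(1 − f) = −0.432·ln(0.37) = 0.4295 s.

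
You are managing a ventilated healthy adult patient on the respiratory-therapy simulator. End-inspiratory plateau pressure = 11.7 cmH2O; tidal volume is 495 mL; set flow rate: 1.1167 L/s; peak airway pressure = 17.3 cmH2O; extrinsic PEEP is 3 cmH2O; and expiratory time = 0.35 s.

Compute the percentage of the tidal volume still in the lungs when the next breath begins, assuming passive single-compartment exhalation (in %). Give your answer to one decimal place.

29.3

R = (PIP − Pplat)/V̇ = (17.3 − 11.7) / 1.1167 = 5.6/1.1167 = 5.015 cmH2O·s/L.
C = Vt/(Pplat − PEEP) = 495.0 / (11.7 − 3) = 495.0/8.7 = 56.897 mL/cmH2O.
τ = R × C = 5.015 × 0.0569 L/cmH2O = 0.2854 s.
Fraction remaining at end-expiration = e^(−Te/τ) = e^(−0.35/0.2854) = 0.2934 → 29.34%.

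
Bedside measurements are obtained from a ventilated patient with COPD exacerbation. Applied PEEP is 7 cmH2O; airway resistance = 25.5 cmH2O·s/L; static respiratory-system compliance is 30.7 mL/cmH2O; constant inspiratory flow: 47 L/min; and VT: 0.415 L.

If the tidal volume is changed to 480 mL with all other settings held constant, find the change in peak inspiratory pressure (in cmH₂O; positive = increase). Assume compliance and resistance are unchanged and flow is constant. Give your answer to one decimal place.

2.1

PIP = Vt/C + R·V̇ + PEEP (constant-flow equation of motion).
Only the elastic term changes: ΔPIP = ΔVt / C = (480 − 415) / 30.7 = 2.117 cmH2O.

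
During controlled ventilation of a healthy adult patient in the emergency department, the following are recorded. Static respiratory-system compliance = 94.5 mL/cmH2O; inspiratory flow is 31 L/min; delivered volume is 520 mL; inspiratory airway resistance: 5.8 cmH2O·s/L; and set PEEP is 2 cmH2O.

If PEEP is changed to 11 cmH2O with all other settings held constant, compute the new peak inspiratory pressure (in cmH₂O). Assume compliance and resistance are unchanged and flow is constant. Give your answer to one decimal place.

Flow: 31 L/min ÷ 60 = 0.5167 L/s.
PIP = Vt/C + R·V̇ + PEEP (constant-flow equation of motion).
Only the baseline term changes: ΔPIP = ΔPEEP = 11 − 2 = 9.0 cmH2O.
Original PIP = 520/94.5 + 5.8×0.5167 + 2 = 10.5 cmH2O; new PIP = 10.5 + (9.0) = 19.5 cmH2O.

19.5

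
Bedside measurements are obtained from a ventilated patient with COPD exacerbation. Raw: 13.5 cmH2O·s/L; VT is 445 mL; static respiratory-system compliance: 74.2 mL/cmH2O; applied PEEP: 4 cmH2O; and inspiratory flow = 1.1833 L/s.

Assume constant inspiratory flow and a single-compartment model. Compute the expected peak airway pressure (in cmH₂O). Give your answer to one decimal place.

Equation of motion (constant flow): PIP = Vt/C + R·V̇ + PEEP.
PIP = 445/74.2 + 13.5×1.1833 + 4 = 5.997 + 15.975 + 4 = 25.972 cmH2O.

26.0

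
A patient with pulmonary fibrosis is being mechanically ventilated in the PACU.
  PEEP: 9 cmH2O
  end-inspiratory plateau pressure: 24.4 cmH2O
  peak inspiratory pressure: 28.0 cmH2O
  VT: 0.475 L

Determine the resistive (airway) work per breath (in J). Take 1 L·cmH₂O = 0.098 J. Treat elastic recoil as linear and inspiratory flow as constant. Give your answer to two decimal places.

With constant inspiratory flow the resistive pressure is constant at PIP − Pplat = 28.0 − 24.4 = 3.6 cmH2O, so resistive work = 3.6 × 0.475 = 1.71 L·cmH2O.
× 0.098 J/(L·cmH2O) → 0.1676 J.

0.17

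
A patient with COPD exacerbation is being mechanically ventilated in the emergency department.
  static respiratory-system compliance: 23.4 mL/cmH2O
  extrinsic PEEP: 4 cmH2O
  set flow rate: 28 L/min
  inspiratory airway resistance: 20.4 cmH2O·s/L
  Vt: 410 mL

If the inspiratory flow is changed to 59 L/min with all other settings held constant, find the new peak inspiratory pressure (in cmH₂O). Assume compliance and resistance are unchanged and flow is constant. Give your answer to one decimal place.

41.6

Flow: 28 L/min ÷ 60 = 0.4667 L/s.
New flow: 59 L/min ÷ 60 = 0.9833 L/s.
PIP = Vt/C + R·V̇ + PEEP (constant-flow equation of motion).
Only the resistive term changes: ΔPIP = R × ΔV̇ = 20.4 × (0.9833 − 0.4667) = 20.4 × 0.5166 = 10.539 cmH2O.
Original PIP = 410/23.4 + 20.4×0.4667 + 4 = 31.042 cmH2O; new PIP = 31.042 + (10.539) = 41.581 cmH2O.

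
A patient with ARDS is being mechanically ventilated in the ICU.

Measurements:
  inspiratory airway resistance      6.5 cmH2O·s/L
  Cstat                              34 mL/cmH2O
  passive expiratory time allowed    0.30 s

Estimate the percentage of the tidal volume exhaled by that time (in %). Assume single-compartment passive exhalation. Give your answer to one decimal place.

τ = R × C = 6.5 × 34 mL/cmH2O = 6.5 × 0.034 L/cmH2O = 0.221 s.
Passive exhalation: V(t)/V₀ = e^(−t/τ) = e^(−0.30/0.221) = 0.2573.
Fraction exhaled = 1 − 0.2573 = 0.7427 → 74.27%.

74.3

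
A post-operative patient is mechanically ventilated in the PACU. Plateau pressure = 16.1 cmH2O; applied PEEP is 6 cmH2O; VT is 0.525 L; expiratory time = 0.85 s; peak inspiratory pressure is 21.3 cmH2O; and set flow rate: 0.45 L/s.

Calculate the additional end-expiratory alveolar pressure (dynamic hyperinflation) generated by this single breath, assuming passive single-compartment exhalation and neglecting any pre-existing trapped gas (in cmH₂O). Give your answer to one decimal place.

R = (PIP − Pplat)/V̇ = (21.3 − 16.1) / 0.45 = 5.2/0.45 = 11.556 cmH2O·s/L.
C = Vt/(Pplat − PEEP) = 525.0 / (16.1 − 6) = 525.0/10.1 = 51.98 mL/cmH2O.
τ = R × C = 11.556 × 0.05198 L/cmH2O = 0.6007 s.
Fraction remaining = e^(−Te/τ) = e^(−0.85/0.6007) = 0.2429; trapped volume = 525.0 × 0.2429 = 127.52 mL.
Additional alveolar pressure from trapping ≈ V_trapped / C = 127.52 / 51.98 = 2.453 cmH2O.

2.5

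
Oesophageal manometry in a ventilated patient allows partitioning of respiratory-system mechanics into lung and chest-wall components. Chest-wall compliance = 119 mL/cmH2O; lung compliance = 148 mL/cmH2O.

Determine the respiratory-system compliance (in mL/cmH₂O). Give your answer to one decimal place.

Lung and chest wall are elastances in series: 1/Crs = 1/CL + 1/Ccw.
1/Crs = 1/148 + 1/119 = 0.01516.
Crs = 65.963 mL/cmH2O.

66.0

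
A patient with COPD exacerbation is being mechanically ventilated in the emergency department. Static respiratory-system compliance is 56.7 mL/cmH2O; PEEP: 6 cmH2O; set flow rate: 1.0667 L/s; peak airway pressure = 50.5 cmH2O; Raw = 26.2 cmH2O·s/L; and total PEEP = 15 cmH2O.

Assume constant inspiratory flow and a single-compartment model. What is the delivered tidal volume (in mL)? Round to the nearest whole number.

428

Total PEEP = 15 cmH2O (set 6 + intrinsic 9); this is the baseline alveolar pressure.
Equation of motion (constant flow): PIP = Vt/C + R·V̇ + PEEP.
Vt/C = PIP − R·V̇ − PEEP = 50.5 − 27.948 − 15 = 7.552 cmH2O.
Vt = C × 7.552 = 56.7 × 7.552 = 428.2 mL.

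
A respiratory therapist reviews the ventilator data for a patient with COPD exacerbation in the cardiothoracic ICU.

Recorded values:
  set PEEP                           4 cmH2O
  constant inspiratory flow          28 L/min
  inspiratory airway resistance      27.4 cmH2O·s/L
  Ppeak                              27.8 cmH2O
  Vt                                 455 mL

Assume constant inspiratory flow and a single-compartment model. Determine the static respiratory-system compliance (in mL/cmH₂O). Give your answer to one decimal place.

Flow: 28 L/min ÷ 60 = 0.4667 L/s.
Equation of motion (constant flow): PIP = Vt/C + R·V̇ + PEEP.
Vt/C = PIP − R·V̇ − PEEP = 27.8 − 27.4×0.4667 − 4 = 27.8 − 12.788 − 4 = 11.012 cmH2O.
C = Vt / 11.012 = 455 / 11.012 = 41.319 mL/cmH2O.

41.3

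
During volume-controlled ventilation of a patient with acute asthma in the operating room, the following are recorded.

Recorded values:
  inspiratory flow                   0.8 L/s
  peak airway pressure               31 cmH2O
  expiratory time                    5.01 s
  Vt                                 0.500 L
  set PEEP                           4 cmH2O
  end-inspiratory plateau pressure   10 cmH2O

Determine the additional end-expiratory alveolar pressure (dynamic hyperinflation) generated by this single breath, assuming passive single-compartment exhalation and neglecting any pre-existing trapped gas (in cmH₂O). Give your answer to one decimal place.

0.6

R = (PIP − Pplat)/V̇ = (31 − 10) / 0.8 = 21.0/0.8 = 26.25 cmH2O·s/L.
C = Vt/(Pplat − PEEP) = 500.0 / (10 − 4) = 500.0/6.0 = 83.333 mL/cmH2O.
τ = R × C = 26.25 × 0.08333 L/cmH2O = 2.187 s.
Fraction remaining = e^(−Te/τ) = e^(−5.01/2.187) = 0.1012; trapped volume = 500.0 × 0.1012 = 50.6 mL.
Additional alveolar pressure from trapping ≈ V_trapped / C = 50.6 / 83.333 = 0.6072 cmH2O.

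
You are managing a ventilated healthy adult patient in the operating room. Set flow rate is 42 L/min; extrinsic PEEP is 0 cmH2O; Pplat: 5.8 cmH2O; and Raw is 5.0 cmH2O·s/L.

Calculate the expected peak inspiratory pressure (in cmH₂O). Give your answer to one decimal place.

Flow: 42 L/min ÷ 60 = 0.7 L/s.
PIP = Pplat + Raw × flow = 5.8 + 5.0 × 0.7 = 5.8 + 3.5 = 9.3 cmH2O.

9.3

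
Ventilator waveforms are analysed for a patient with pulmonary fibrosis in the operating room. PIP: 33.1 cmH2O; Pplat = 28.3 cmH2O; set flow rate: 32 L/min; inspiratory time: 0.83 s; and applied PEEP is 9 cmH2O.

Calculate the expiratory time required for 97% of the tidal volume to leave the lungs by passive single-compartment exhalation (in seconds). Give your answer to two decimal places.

Flow: 32 L/min ÷ 60 = 0.5333 L/s.
Vt = flow × Ti = 0.5333 L/s × 0.83 s × 1000 mL/L = 442.64 mL.
R = (PIP − Pplat)/V̇ = (33.1 − 28.3) / 0.5333 = 4.8/0.5333 = 9.001 cmH2O·s/L.
C = Vt/(Pplat − PEEP) = 442.64 / (28.3 − 9) = 442.64/19.3 = 22.935 mL/cmH2O.
τ = R × C = 9.001 × 0.02294 L/cmH2O = 0.2065 s.
t = −τ·ln(1 − 0.97) = −0.2065·ln(0.03) = 0.7241 s.

0.72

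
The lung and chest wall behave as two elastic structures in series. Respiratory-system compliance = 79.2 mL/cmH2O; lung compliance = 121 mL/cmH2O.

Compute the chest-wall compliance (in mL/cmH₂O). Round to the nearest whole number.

1/Ccw = 1/Crs − 1/CL.
1/Ccw = 1/79.2 − 1/121 = 0.004362.
Ccw = 229.25 mL/cmH2O.

229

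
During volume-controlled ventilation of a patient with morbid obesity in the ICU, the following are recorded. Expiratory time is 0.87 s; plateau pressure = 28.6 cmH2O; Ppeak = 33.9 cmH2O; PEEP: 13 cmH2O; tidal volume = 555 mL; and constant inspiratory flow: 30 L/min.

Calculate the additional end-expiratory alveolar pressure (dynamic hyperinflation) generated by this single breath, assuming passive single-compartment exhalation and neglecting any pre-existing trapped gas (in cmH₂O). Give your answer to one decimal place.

Flow: 30 L/min ÷ 60 = 0.5 L/s.
R = (PIP − Pplat)/V̇ = (33.9 − 28.6) / 0.5 = 5.3/0.5 = 10.6 cmH2O·s/L.
C = Vt/(Pplat − PEEP) = 555.0 / (28.6 − 13) = 555.0/15.6 = 35.577 mL/cmH2O.
τ = R × C = 10.6 × 0.03558 L/cmH2O = 0.3771 s.
Fraction remaining = e^(−Te/τ) = e^(−0.87/0.3771) = 0.09955; trapped volume = 555.0 × 0.09955 = 55.25 mL.
Additional alveolar pressure from trapping ≈ V_trapped / C = 55.25 / 35.577 = 1.553 cmH2O.

1.6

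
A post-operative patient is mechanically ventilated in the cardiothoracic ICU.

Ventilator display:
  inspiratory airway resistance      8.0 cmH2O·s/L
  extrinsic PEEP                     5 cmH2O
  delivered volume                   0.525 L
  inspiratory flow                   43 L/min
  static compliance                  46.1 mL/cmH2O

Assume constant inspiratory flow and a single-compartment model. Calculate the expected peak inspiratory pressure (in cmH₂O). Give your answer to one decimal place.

Flow: 43 L/min ÷ 60 = 0.7167 L/s.
Equation of motion (constant flow): PIP = Vt/C + R·V̇ + PEEP.
PIP = 525/46.1 + 8.0×0.7167 + 5 = 11.388 + 5.734 + 5 = 22.122 cmH2O.

22.1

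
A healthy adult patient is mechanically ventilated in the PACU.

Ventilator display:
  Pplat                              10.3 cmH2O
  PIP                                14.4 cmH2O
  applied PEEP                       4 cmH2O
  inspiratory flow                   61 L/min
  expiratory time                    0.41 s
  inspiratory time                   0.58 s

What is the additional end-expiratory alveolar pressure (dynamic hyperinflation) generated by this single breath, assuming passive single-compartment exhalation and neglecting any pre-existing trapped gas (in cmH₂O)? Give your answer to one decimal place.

2.1

Flow: 61 L/min ÷ 60 = 1.0167 L/s.
Vt = flow × Ti = 1.0167 L/s × 0.58 s × 1000 mL/L = 589.69 mL.
R = (PIP − Pplat)/V̇ = (14.4 − 10.3) / 1.0167 = 4.1/1.0167 = 4.033 cmH2O·s/L.
C = Vt/(Pplat − PEEP) = 589.69 / (10.3 − 4) = 589.69/6.3 = 93.602 mL/cmH2O.
τ = R × C = 4.033 × 0.0936 L/cmH2O = 0.3775 s.
Fraction remaining = e^(−Te/τ) = e^(−0.41/0.3775) = 0.3375; trapped volume = 589.69 × 0.3375 = 199.02 mL.
Additional alveolar pressure from trapping ≈ V_trapped / C = 199.02 / 93.602 = 2.126 cmH2O.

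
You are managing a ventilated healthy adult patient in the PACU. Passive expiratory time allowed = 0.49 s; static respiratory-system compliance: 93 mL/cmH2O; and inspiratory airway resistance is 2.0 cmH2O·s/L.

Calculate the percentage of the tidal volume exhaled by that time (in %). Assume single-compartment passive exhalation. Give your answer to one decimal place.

92.8

τ = R × C = 2.0 × 93 mL/cmH2O = 2.0 × 0.093 L/cmH2O = 0.186 s.
Passive exhalation: V(t)/V₀ = e^(−t/τ) = e^(−0.49/0.186) = 0.07176.
Fraction exhaled = 1 − 0.07176 = 0.9282 → 92.82%.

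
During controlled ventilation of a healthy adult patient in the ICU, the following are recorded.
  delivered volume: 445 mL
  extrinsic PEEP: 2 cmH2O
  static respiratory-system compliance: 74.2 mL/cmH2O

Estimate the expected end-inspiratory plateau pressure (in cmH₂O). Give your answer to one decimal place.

8.0

Pplat = PEEP + Vt / Cstat = 2 + 445 / 74.2 = 2 + 5.997 = 7.997 cmH2O.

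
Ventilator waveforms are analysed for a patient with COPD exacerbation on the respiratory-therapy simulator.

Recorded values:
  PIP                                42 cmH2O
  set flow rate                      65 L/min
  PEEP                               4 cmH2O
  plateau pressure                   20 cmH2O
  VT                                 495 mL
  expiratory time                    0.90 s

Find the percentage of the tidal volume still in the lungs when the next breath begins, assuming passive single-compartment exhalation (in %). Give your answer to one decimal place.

23.9

Flow: 65 L/min ÷ 60 = 1.0833 L/s.
R = (PIP − Pplat)/V̇ = (42 − 20) / 1.0833 = 22.0/1.0833 = 20.308 cmH2O·s/L.
C = Vt/(Pplat − PEEP) = 495.0 / (20 − 4) = 495.0/16.0 = 30.938 mL/cmH2O.
τ = R × C = 20.308 × 0.03094 L/cmH2O = 0.6283 s.
Fraction remaining at end-expiration = e^(−Te/τ) = e^(−0.90/0.6283) = 0.2387 → 23.87%.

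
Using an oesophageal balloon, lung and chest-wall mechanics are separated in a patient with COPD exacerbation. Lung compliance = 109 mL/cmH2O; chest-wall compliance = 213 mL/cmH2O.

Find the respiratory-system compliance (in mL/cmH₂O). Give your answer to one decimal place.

Lung and chest wall are elastances in series: 1/Crs = 1/CL + 1/Ccw.
1/Crs = 1/109 + 1/213 = 0.01387.
Crs = 72.098 mL/cmH2O.

72.1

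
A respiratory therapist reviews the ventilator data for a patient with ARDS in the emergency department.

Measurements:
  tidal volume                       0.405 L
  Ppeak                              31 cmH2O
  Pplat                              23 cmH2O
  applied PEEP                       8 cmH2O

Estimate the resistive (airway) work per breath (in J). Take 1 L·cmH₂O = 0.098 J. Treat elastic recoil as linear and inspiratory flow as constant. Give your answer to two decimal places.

With constant inspiratory flow the resistive pressure is constant at PIP − Pplat = 31 − 23 = 8.0 cmH2O, so resistive work = 8.0 × 0.405 = 3.24 L·cmH2O.
× 0.098 J/(L·cmH2O) → 0.3175 J.

0.32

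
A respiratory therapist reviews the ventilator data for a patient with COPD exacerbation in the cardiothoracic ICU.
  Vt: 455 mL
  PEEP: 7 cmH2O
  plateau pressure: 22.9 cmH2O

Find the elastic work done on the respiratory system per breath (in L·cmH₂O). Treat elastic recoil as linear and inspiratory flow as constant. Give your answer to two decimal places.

Elastic work ≈ ½ × (Pplat − PEEP) × Vt = 0.5 × (22.9 − 7) × 0.455 L = 0.5 × 15.9 × 0.455 = 3.617 L·cmH2O.

3.62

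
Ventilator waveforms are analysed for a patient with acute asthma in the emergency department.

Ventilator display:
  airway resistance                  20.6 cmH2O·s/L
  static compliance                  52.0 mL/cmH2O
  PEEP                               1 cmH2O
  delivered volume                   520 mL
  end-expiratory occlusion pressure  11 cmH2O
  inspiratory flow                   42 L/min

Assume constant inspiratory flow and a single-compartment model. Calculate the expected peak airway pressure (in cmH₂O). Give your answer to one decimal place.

Flow: 42 L/min ÷ 60 = 0.7 L/s.
Total PEEP = 11 cmH2O (set 1 + intrinsic 10); this is the baseline alveolar pressure.
Equation of motion (constant flow): PIP = Vt/C + R·V̇ + PEEP.
PIP = 520/52.0 + 20.6×0.7 + 11 = 10.0 + 14.42 + 11 = 35.42 cmH2O.

35.4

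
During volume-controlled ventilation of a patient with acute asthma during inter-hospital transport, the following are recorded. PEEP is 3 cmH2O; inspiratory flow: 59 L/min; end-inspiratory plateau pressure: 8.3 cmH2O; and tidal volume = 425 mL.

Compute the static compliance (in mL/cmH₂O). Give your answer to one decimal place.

Cstat = Vt / (Pplat − PEEP) = 425 / (8.3 − 3) = 425 / 5.3 = 80.189 mL/cmH2O.

80.2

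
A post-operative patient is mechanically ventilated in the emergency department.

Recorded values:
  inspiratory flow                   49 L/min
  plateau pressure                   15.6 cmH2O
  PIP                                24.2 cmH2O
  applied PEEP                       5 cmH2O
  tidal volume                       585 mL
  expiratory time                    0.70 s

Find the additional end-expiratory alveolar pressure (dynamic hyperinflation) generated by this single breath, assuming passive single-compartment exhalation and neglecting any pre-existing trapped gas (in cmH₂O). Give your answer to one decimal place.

Flow: 49 L/min ÷ 60 = 0.8167 L/s.
R = (PIP − Pplat)/V̇ = (24.2 − 15.6) / 0.8167 = 8.6/0.8167 = 10.53 cmH2O·s/L.
C = Vt/(Pplat − PEEP) = 585.0 / (15.6 − 5) = 585.0/10.6 = 55.189 mL/cmH2O.
τ = R × C = 10.53 × 0.05519 L/cmH2O = 0.5812 s.
Fraction remaining = e^(−Te/τ) = e^(−0.70/0.5812) = 0.2999; trapped volume = 585.0 × 0.2999 = 175.44 mL.
Additional alveolar pressure from trapping ≈ V_trapped / C = 175.44 / 55.189 = 3.179 cmH2O.

3.2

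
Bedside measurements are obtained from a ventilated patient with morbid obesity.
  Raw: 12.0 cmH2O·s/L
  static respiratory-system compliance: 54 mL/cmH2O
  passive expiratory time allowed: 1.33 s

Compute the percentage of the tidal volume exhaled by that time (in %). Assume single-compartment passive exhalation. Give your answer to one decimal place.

τ = R × C = 12.0 × 54 mL/cmH2O = 12.0 × 0.054 L/cmH2O = 0.648 s.
Passive exhalation: V(t)/V₀ = e^(−t/τ) = e^(−1.33/0.648) = 0.1284.
Fraction exhaled = 1 − 0.1284 = 0.8716 → 87.16%.

87.2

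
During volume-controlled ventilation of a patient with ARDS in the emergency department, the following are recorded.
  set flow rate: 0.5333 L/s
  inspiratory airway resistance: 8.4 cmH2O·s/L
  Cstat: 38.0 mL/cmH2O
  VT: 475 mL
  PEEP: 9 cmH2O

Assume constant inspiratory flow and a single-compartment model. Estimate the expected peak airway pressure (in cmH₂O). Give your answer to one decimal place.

26.0

Equation of motion (constant flow): PIP = Vt/C + R·V̇ + PEEP.
PIP = 475/38.0 + 8.4×0.5333 + 9 = 12.5 + 4.48 + 9 = 25.98 cmH2O.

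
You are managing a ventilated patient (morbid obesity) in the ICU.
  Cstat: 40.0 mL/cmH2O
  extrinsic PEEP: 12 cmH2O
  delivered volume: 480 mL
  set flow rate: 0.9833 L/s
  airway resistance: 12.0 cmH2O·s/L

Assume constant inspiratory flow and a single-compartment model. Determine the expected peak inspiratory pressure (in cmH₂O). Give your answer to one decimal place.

Equation of motion (constant flow): PIP = Vt/C + R·V̇ + PEEP.
PIP = 480/40.0 + 12.0×0.9833 + 12 = 12.0 + 11.8 + 12 = 35.8 cmH2O.

35.8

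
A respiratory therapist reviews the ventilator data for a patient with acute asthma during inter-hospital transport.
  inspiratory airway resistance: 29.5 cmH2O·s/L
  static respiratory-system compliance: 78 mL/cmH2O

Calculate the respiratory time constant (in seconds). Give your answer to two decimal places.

2.30

τ = R × C = 29.5 × 78 mL/cmH2O = 29.5 × 0.078 L/cmH2O = 2.301 s.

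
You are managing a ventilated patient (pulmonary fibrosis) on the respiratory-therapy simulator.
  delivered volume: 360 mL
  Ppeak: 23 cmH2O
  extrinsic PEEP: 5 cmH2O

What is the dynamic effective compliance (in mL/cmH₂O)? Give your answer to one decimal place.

20.0

Dynamic compliance = Vt / (PIP − PEEP) = 360 / (23 − 5) = 360 / 18.0 = 20.0 mL/cmH2O.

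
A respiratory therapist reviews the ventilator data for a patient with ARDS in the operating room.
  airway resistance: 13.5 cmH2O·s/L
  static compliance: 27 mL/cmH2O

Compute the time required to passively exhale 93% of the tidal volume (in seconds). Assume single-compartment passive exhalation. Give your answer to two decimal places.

0.97

τ = R × C = 13.5 × 27 mL/cmH2O = 13.5 × 0.027 L/cmH2O = 0.3645 s.
Exhaled fraction f = 1 − e^(−t/τ) → t = −τ·ln(1 − f) = −0.3645·ln(0.07) = 0.9693 s.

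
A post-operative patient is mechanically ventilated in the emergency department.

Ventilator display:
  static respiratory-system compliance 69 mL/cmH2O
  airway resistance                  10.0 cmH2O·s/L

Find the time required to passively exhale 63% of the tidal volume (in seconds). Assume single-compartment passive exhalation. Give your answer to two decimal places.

τ = R × C = 10.0 × 69 mL/cmH2O = 10.0 × 0.069 L/cmH2O = 0.69 s.
Exhaled fraction f = 1 − e^(−t/τ) → t = −τ·ln(1 − f) = −0.69·ln(0.37) = 0.686 s.

0.69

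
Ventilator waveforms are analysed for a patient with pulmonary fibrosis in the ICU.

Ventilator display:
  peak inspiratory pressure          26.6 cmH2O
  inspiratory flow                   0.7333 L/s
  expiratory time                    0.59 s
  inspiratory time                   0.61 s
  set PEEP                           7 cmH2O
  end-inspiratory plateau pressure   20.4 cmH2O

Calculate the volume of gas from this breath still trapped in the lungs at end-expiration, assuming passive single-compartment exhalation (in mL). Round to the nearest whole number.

55

Vt = flow × Ti = 0.7333 L/s × 0.61 s × 1000 mL/L = 447.31 mL.
R = (PIP − Pplat)/V̇ = (26.6 − 20.4) / 0.7333 = 6.2/0.7333 = 8.455 cmH2O·s/L.
C = Vt/(Pplat − PEEP) = 447.31 / (20.4 − 7) = 447.31/13.4 = 33.381 mL/cmH2O.
τ = R × C = 8.455 × 0.03338 L/cmH2O = 0.2822 s.
Fraction remaining = e^(−Te/τ) = e^(−0.59/0.2822) = 0.1236.
Trapped volume = 447.31 × 0.1236 = 55.288 mL.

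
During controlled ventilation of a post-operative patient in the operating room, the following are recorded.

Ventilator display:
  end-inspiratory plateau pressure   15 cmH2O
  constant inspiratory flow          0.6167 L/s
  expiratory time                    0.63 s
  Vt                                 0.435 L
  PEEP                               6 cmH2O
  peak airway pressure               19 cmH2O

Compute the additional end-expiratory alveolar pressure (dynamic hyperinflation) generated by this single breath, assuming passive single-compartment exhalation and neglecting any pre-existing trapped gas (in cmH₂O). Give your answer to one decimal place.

1.2

R = (PIP − Pplat)/V̇ = (19 − 15) / 0.6167 = 4.0/0.6167 = 6.486 cmH2O·s/L.
C = Vt/(Pplat − PEEP) = 435.0 / (15 − 6) = 435.0/9.0 = 48.333 mL/cmH2O.
τ = R × C = 6.486 × 0.04833 L/cmH2O = 0.3135 s.
Fraction remaining = e^(−Te/τ) = e^(−0.63/0.3135) = 0.134; trapped volume = 435.0 × 0.134 = 58.29 mL.
Additional alveolar pressure from trapping ≈ V_trapped / C = 58.29 / 48.333 = 1.206 cmH2O.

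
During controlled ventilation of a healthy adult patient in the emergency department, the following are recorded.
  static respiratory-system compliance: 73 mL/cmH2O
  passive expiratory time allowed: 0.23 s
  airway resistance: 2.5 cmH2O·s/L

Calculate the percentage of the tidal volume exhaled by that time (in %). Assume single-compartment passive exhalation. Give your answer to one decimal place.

71.6

τ = R × C = 2.5 × 73 mL/cmH2O = 2.5 × 0.073 L/cmH2O = 0.1825 s.
Passive exhalation: V(t)/V₀ = e^(−t/τ) = e^(−0.23/0.1825) = 0.2836.
Fraction exhaled = 1 − 0.2836 = 0.7164 → 71.64%.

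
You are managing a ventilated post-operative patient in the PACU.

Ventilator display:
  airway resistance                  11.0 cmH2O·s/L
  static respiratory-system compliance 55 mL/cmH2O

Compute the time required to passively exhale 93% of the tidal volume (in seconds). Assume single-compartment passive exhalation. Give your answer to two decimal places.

τ = R × C = 11.0 × 55 mL/cmH2O = 11.0 × 0.055 L/cmH2O = 0.605 s.
Exhaled fraction f = 1 − e^(−t/τ) → t = −τ·ln(1 − f) = −0.605·ln(0.07) = 1.609 s.

1.61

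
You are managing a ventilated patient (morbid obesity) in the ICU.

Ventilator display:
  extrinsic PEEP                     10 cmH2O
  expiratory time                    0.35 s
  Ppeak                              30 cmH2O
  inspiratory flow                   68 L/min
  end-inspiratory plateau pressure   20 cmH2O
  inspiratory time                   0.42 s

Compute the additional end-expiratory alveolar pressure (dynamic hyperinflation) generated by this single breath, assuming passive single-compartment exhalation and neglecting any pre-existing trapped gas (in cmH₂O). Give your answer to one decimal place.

4.3

Flow: 68 L/min ÷ 60 = 1.1333 L/s.
Vt = flow × Ti = 1.1333 L/s × 0.42 s × 1000 mL/L = 475.99 mL.
R = (PIP − Pplat)/V̇ = (30 − 20) / 1.1333 = 10.0/1.1333 = 8.824 cmH2O·s/L.
C = Vt/(Pplat − PEEP) = 475.99 / (20 − 10) = 475.99/10.0 = 47.599 mL/cmH2O.
τ = R × C = 8.824 × 0.0476 L/cmH2O = 0.42 s.
Fraction remaining = e^(−Te/τ) = e^(−0.35/0.42) = 0.4346; trapped volume = 475.99 × 0.4346 = 206.87 mL.
Additional alveolar pressure from trapping ≈ V_trapped / C = 206.87 / 47.599 = 4.346 cmH2O.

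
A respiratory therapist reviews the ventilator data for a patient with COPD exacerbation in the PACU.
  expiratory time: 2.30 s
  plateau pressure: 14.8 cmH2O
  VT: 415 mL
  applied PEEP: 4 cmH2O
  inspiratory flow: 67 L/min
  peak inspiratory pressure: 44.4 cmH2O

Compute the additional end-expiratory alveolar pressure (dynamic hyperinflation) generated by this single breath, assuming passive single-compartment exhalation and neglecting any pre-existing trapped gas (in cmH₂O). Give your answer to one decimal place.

1.1

Flow: 67 L/min ÷ 60 = 1.1167 L/s.
R = (PIP − Pplat)/V̇ = (44.4 − 14.8) / 1.1167 = 29.6/1.1167 = 26.507 cmH2O·s/L.
C = Vt/(Pplat − PEEP) = 415.0 / (14.8 − 4) = 415.0/10.8 = 38.426 mL/cmH2O.
τ = R × C = 26.507 × 0.03843 L/cmH2O = 1.019 s.
Fraction remaining = e^(−Te/τ) = e^(−2.30/1.019) = 0.1047; trapped volume = 415.0 × 0.1047 = 43.451 mL.
Additional alveolar pressure from trapping ≈ V_trapped / C = 43.451 / 38.426 = 1.131 cmH2O.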